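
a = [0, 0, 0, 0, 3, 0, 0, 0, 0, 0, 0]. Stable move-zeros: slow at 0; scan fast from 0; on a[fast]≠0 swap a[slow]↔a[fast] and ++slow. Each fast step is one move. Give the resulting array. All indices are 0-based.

[3, 0, 0, 0, 0, 0, 0, 0, 0, 0, 0]

slow=0 fast=0: a[fast]=0, fast++
slow=0 fast=1: a[fast]=0, fast++
slow=0 fast=2: a[fast]=0, fast++
slow=0 fast=3: a[fast]=0, fast++
slow=0 fast=4: a[fast]=3≠0 swap→a[0]=3, slow++,fast++
slow=1 fast=5: a[fast]=0, fast++
slow=1 fast=6: a[fast]=0, fast++
slow=1 fast=7: a[fast]=0, fast++
slow=1 fast=8: a[fast]=0, fast++
slow=1 fast=9: a[fast]=0, fast++
slow=1 fast=10: a[fast]=0, fast++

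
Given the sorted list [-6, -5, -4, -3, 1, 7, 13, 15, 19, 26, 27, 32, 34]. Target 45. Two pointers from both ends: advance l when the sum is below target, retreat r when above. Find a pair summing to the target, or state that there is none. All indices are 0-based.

[0,12] -6+34=28 <45 → l++
[1,12] -5+34=29 <45 → l++
[2,12] -4+34=30 <45 → l++
[3,12] -3+34=31 <45 → l++
[4,12] 1+34=35 <45 → l++
[5,12] 7+34=41 <45 → l++
[6,12] 13+34=47 >45 → r--
[6,11] 13+32=45 → found

(13, 32)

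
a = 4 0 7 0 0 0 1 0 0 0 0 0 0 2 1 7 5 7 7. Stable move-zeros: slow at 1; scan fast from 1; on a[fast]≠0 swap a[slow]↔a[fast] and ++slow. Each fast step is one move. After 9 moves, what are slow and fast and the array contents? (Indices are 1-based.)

slow=4, fast=10, a=[4, 7, 1, 0, 0, 0, 0, 0, 0, 0, 0, 0, 0, 2, 1, 7, 5, 7, 7]

(s=1,f=1) a[fast]=4≠0 swap→a[1]=4 → slow++,fast++
(s=2,f=2) a[fast]=0 → fast++
(s=2,f=3) a[fast]=7≠0 swap→a[2]=7 → slow++,fast++
(s=3,f=4) a[fast]=0 → fast++
(s=3,f=5) a[fast]=0 → fast++
(s=3,f=6) a[fast]=0 → fast++
(s=3,f=7) a[fast]=1≠0 swap→a[3]=1 → slow++,fast++
(s=4,f=8) a[fast]=0 → fast++
(s=4,f=9) a[fast]=0 → fast++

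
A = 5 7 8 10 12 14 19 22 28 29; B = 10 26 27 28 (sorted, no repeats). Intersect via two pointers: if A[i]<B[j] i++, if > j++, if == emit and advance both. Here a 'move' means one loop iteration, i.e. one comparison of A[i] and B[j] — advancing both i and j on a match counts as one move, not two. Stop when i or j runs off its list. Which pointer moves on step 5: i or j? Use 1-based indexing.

i=1 j=1: 5<10, i++
i=2 j=1: 7<10, i++
i=3 j=1: 8<10, i++
i=4 j=1: 10==10 emit, i++,j++
i=5 j=2: 12<26, i++

i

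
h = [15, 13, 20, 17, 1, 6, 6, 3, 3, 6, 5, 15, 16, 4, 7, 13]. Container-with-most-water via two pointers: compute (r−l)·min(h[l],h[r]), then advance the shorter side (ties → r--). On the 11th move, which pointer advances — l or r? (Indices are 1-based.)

r

[1,16] min(15,13)*15=195 best=195 * → r--
[1,15] min(15,7)*14=98 best=195 → r--
[1,14] min(15,4)*13=52 best=195 → r--
[1,13] min(15,16)*12=180 best=195 → l++
[2,13] min(13,16)*11=143 best=195 → l++
[3,13] min(20,16)*10=160 best=195 → r--
[3,12] min(20,15)*9=135 best=195 → r--
[3,11] min(20,5)*8=40 best=195 → r--
[3,10] min(20,6)*7=42 best=195 → r--
[3,9] min(20,3)*6=18 best=195 → r--
[3,8] min(20,3)*5=15 best=195 → r--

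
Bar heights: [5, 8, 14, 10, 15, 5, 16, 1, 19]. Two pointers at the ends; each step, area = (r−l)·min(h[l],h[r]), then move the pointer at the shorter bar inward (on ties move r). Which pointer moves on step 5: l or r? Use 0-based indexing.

l

l=0 r=8: min(5,19)*8=40 best=40 *, l++
l=1 r=8: min(8,19)*7=56 best=56 *, l++
l=2 r=8: min(14,19)*6=84 best=84 *, l++
l=3 r=8: min(10,19)*5=50 best=84, l++
l=4 r=8: min(15,19)*4=60 best=84, l++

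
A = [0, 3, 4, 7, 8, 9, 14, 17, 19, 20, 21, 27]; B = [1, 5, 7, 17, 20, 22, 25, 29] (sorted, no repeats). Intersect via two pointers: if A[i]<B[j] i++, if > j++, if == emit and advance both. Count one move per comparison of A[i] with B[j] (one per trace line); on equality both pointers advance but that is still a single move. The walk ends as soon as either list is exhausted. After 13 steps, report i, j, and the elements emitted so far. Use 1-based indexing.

[i=1,j=1] 0<1 → i++
[i=2,j=1] 3>1 → j++
[i=2,j=2] 3<5 → i++
[i=3,j=2] 4<5 → i++
[i=4,j=2] 7>5 → j++
[i=4,j=3] 7==7 emit → i++,j++
[i=5,j=4] 8<17 → i++
[i=6,j=4] 9<17 → i++
[i=7,j=4] 14<17 → i++
[i=8,j=4] 17==17 emit → i++,j++
[i=9,j=5] 19<20 → i++
[i=10,j=5] 20==20 emit → i++,j++
[i=11,j=6] 21<22 → i++

i=12, j=6, emitted=[7, 17, 20]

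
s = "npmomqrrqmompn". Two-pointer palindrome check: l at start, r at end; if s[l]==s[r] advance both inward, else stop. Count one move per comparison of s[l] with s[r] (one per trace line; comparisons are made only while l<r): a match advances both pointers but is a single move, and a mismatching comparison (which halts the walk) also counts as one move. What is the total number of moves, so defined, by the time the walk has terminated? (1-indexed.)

7 moves

l=1 r=14: 'n'=='n', l++,r--
l=2 r=13: 'p'=='p', l++,r--
l=3 r=12: 'm'=='m', l++,r--
l=4 r=11: 'o'=='o', l++,r--
l=5 r=10: 'm'=='m', l++,r--
l=6 r=9: 'q'=='q', l++,r--
l=7 r=8: 'r'=='r', l++,r--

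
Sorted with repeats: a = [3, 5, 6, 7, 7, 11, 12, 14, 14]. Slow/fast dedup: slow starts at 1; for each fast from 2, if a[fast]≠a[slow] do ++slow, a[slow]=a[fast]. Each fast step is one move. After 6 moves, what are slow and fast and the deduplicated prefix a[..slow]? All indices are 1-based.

slow=6, fast=8, prefix=[3, 5, 6, 7, 11, 12]

slow=1 fast=2: a[fast]=5≠a[slow]=3 write a[2]=5, slow++,fast++
slow=2 fast=3: a[fast]=6≠a[slow]=5 write a[3]=6, slow++,fast++
slow=3 fast=4: a[fast]=7≠a[slow]=6 write a[4]=7, slow++,fast++
slow=4 fast=5: a[fast]=7=a[slow] dup, fast++
slow=4 fast=6: a[fast]=11≠a[slow]=7 write a[5]=11, slow++,fast++
slow=5 fast=7: a[fast]=12≠a[slow]=11 write a[6]=12, slow++,fast++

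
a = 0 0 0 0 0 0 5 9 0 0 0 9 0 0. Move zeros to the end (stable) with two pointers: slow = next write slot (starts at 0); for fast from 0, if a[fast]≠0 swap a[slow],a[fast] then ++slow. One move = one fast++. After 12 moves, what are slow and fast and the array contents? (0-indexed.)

slow=0 fast=0: a[fast]=0, fast++
slow=0 fast=1: a[fast]=0, fast++
slow=0 fast=2: a[fast]=0, fast++
slow=0 fast=3: a[fast]=0, fast++
slow=0 fast=4: a[fast]=0, fast++
slow=0 fast=5: a[fast]=0, fast++
slow=0 fast=6: a[fast]=5≠0 swap→a[0]=5, slow++,fast++
slow=1 fast=7: a[fast]=9≠0 swap→a[1]=9, slow++,fast++
slow=2 fast=8: a[fast]=0, fast++
slow=2 fast=9: a[fast]=0, fast++
slow=2 fast=10: a[fast]=0, fast++
slow=2 fast=11: a[fast]=9≠0 swap→a[2]=9, slow++,fast++

slow=3, fast=12, a=[5, 9, 9, 0, 0, 0, 0, 0, 0, 0, 0, 0, 0, 0]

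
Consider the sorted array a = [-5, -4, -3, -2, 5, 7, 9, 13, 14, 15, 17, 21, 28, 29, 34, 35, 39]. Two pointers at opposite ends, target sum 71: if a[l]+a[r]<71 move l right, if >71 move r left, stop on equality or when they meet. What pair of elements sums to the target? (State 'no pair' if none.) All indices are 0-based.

l=0 r=16: -5+39=34 <71, l++
l=1 r=16: -4+39=35 <71, l++
l=2 r=16: -3+39=36 <71, l++
l=3 r=16: -2+39=37 <71, l++
l=4 r=16: 5+39=44 <71, l++
l=5 r=16: 7+39=46 <71, l++
l=6 r=16: 9+39=48 <71, l++
l=7 r=16: 13+39=52 <71, l++
l=8 r=16: 14+39=53 <71, l++
l=9 r=16: 15+39=54 <71, l++
l=10 r=16: 17+39=56 <71, l++
l=11 r=16: 21+39=60 <71, l++
l=12 r=16: 28+39=67 <71, l++
l=13 r=16: 29+39=68 <71, l++
l=14 r=16: 34+39=73 >71, r--
l=14 r=15: 34+35=69 <71, l++

no pair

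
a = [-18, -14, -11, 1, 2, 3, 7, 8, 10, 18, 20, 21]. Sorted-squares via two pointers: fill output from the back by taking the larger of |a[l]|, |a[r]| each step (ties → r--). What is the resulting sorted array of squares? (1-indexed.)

[1,12] |-18|<=|21| out[12]=441 → r--
[1,11] |-18|<=|20| out[11]=400 → r--
[1,10] |-18|<=|18| out[10]=324 → r--
[1,9] |-18|>|10| out[9]=324 → l++
[2,9] |-14|>|10| out[8]=196 → l++
[3,9] |-11|>|10| out[7]=121 → l++
[4,9] |1|<=|10| out[6]=100 → r--
[4,8] |1|<=|8| out[5]=64 → r--
[4,7] |1|<=|7| out[4]=49 → r--
[4,6] |1|<=|3| out[3]=9 → r--
[4,5] |1|<=|2| out[2]=4 → r--
[4,4] |1|<=|1| out[1]=1 → r--

[1, 4, 9, 49, 64, 100, 121, 196, 324, 324, 400, 441]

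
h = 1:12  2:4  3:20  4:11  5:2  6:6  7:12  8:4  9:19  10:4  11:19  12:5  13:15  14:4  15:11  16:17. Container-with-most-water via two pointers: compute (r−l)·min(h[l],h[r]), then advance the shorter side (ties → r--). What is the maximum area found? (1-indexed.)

l=1 r=16: min(12,17)*15=180 best=180 *, l++
l=2 r=16: min(4,17)*14=56 best=180, l++
l=3 r=16: min(20,17)*13=221 best=221 *, r--
l=3 r=15: min(20,11)*12=132 best=221, r--
l=3 r=14: min(20,4)*11=44 best=221, r--
l=3 r=13: min(20,15)*10=150 best=221, r--
l=3 r=12: min(20,5)*9=45 best=221, r--
l=3 r=11: min(20,19)*8=152 best=221, r--
l=3 r=10: min(20,4)*7=28 best=221, r--
l=3 r=9: min(20,19)*6=114 best=221, r--
l=3 r=8: min(20,4)*5=20 best=221, r--
l=3 r=7: min(20,12)*4=48 best=221, r--
l=3 r=6: min(20,6)*3=18 best=221, r--
l=3 r=5: min(20,2)*2=4 best=221, r--
l=3 r=4: min(20,11)*1=11 best=221, r--

max area = 221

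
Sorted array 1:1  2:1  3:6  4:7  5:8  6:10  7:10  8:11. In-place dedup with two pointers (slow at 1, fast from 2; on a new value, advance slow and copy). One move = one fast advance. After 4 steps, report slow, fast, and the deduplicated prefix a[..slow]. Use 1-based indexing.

slow=1 fast=2: a[fast]=1=a[slow] dup, fast++
slow=1 fast=3: a[fast]=6≠a[slow]=1 write a[2]=6, slow++,fast++
slow=2 fast=4: a[fast]=7≠a[slow]=6 write a[3]=7, slow++,fast++
slow=3 fast=5: a[fast]=8≠a[slow]=7 write a[4]=8, slow++,fast++

slow=4, fast=6, prefix=[1, 6, 7, 8]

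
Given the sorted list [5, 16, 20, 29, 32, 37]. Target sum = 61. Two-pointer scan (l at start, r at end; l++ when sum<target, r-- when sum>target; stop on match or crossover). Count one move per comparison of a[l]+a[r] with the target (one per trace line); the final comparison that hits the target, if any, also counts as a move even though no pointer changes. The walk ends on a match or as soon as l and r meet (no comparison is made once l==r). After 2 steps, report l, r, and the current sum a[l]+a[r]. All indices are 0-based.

l=2, r=5, sum=57

l=0 r=5: 5+37=42 <61, l++
l=1 r=5: 16+37=53 <61, l++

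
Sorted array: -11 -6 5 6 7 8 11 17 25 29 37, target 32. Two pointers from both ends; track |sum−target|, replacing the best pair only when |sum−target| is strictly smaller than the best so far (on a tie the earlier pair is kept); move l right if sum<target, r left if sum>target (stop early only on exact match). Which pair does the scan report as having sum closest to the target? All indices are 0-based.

[0,10] -11+37=26 d=6 * → l++
[1,10] -6+37=31 d=1 * → l++
[2,10] 5+37=42 d=10 → r--
[2,9] 5+29=34 d=2 → r--
[2,8] 5+25=30 d=2 → l++
[3,8] 6+25=31 d=1 → l++
[4,8] 7+25=32 d=0 * → stop

pair (7, 25) with sum 32 (|Δ|=0)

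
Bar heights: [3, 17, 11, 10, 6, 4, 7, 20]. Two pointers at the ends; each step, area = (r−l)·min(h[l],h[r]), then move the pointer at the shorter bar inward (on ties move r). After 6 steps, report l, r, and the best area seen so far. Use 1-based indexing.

l=7, r=8, best area=102

[1,8] min(3,20)*7=21 best=21 * → l++
[2,8] min(17,20)*6=102 best=102 * → l++
[3,8] min(11,20)*5=55 best=102 → l++
[4,8] min(10,20)*4=40 best=102 → l++
[5,8] min(6,20)*3=18 best=102 → l++
[6,8] min(4,20)*2=8 best=102 → l++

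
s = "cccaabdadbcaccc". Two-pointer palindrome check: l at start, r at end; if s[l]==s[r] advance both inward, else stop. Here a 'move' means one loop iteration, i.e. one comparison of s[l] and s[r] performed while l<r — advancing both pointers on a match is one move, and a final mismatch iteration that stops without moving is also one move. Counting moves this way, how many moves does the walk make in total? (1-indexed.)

5 moves

[1,15] 'c'=='c' → l++,r--
[2,14] 'c'=='c' → l++,r--
[3,13] 'c'=='c' → l++,r--
[4,12] 'a'=='a' → l++,r--
[5,11] 'a'!='c' → stop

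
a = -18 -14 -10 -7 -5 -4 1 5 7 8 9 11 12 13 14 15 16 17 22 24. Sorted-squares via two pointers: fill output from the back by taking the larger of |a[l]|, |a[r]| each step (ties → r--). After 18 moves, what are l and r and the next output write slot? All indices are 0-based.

l=5, r=6, next write slot=1

[0,19] |-18|<=|24| out[19]=576 → r--
[0,18] |-18|<=|22| out[18]=484 → r--
[0,17] |-18|>|17| out[17]=324 → l++
[1,17] |-14|<=|17| out[16]=289 → r--
[1,16] |-14|<=|16| out[15]=256 → r--
[1,15] |-14|<=|15| out[14]=225 → r--
[1,14] |-14|<=|14| out[13]=196 → r--
[1,13] |-14|>|13| out[12]=196 → l++
[2,13] |-10|<=|13| out[11]=169 → r--
[2,12] |-10|<=|12| out[10]=144 → r--
[2,11] |-10|<=|11| out[9]=121 → r--
[2,10] |-10|>|9| out[8]=100 → l++
[3,10] |-7|<=|9| out[7]=81 → r--
[3,9] |-7|<=|8| out[6]=64 → r--
[3,8] |-7|<=|7| out[5]=49 → r--
[3,7] |-7|>|5| out[4]=49 → l++
[4,7] |-5|<=|5| out[3]=25 → r--
[4,6] |-5|>|1| out[2]=25 → l++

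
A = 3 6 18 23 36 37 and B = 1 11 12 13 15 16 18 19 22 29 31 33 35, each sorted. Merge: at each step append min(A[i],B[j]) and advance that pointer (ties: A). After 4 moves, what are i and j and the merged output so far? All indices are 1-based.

i=3, j=3, merged so far=[1, 3, 6, 11]

i=1 j=1: A[i]=3>B[j]=1 take 1, j++
i=1 j=2: A[i]=3<=B[j]=11 take 3, i++
i=2 j=2: A[i]=6<=B[j]=11 take 6, i++
i=3 j=2: A[i]=18>B[j]=11 take 11, j++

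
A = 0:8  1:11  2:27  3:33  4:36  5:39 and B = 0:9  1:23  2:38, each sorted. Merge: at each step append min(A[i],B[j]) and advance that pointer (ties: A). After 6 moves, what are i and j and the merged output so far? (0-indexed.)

i=0 j=0: A[i]=8<=B[j]=9 take 8, i++
i=1 j=0: A[i]=11>B[j]=9 take 9, j++
i=1 j=1: A[i]=11<=B[j]=23 take 11, i++
i=2 j=1: A[i]=27>B[j]=23 take 23, j++
i=2 j=2: A[i]=27<=B[j]=38 take 27, i++
i=3 j=2: A[i]=33<=B[j]=38 take 33, i++

i=4, j=2, merged so far=[8, 9, 11, 23, 27, 33]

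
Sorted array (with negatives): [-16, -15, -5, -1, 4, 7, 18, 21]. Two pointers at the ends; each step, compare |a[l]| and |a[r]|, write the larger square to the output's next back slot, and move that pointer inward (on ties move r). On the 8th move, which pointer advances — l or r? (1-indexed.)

l=1 r=8: |-16|<=|21| out[8]=441, r--
l=1 r=7: |-16|<=|18| out[7]=324, r--
l=1 r=6: |-16|>|7| out[6]=256, l++
l=2 r=6: |-15|>|7| out[5]=225, l++
l=3 r=6: |-5|<=|7| out[4]=49, r--
l=3 r=5: |-5|>|4| out[3]=25, l++
l=4 r=5: |-1|<=|4| out[2]=16, r--
l=4 r=4: |-1|<=|-1| out[1]=1, r--

r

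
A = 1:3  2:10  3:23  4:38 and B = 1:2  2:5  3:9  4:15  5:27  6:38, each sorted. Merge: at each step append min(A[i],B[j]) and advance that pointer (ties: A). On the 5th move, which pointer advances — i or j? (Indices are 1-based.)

i

i=1 j=1: A[i]=3>B[j]=2 take 2, j++
i=1 j=2: A[i]=3<=B[j]=5 take 3, i++
i=2 j=2: A[i]=10>B[j]=5 take 5, j++
i=2 j=3: A[i]=10>B[j]=9 take 9, j++
i=2 j=4: A[i]=10<=B[j]=15 take 10, i++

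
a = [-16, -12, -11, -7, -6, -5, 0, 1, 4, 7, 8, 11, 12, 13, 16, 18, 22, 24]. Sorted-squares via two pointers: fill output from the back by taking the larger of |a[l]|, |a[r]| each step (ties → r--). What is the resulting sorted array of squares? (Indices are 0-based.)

l=0 r=17: |-16|<=|24| out[17]=576, r--
l=0 r=16: |-16|<=|22| out[16]=484, r--
l=0 r=15: |-16|<=|18| out[15]=324, r--
l=0 r=14: |-16|<=|16| out[14]=256, r--
l=0 r=13: |-16|>|13| out[13]=256, l++
l=1 r=13: |-12|<=|13| out[12]=169, r--
l=1 r=12: |-12|<=|12| out[11]=144, r--
l=1 r=11: |-12|>|11| out[10]=144, l++
l=2 r=11: |-11|<=|11| out[9]=121, r--
l=2 r=10: |-11|>|8| out[8]=121, l++
l=3 r=10: |-7|<=|8| out[7]=64, r--
l=3 r=9: |-7|<=|7| out[6]=49, r--
l=3 r=8: |-7|>|4| out[5]=49, l++
l=4 r=8: |-6|>|4| out[4]=36, l++
l=5 r=8: |-5|>|4| out[3]=25, l++
l=6 r=8: |0|<=|4| out[2]=16, r--
l=6 r=7: |0|<=|1| out[1]=1, r--
l=6 r=6: |0|<=|0| out[0]=0, r--

[0, 1, 16, 25, 36, 49, 49, 64, 121, 121, 144, 144, 169, 256, 256, 324, 484, 576]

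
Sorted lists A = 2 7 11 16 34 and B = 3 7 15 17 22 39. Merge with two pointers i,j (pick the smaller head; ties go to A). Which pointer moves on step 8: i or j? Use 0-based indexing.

i=0 j=0: A[i]=2<=B[j]=3 take 2, i++
i=1 j=0: A[i]=7>B[j]=3 take 3, j++
i=1 j=1: A[i]=7<=B[j]=7 take 7, i++
i=2 j=1: A[i]=11>B[j]=7 take 7, j++
i=2 j=2: A[i]=11<=B[j]=15 take 11, i++
i=3 j=2: A[i]=16>B[j]=15 take 15, j++
i=3 j=3: A[i]=16<=B[j]=17 take 16, i++
i=4 j=3: A[i]=34>B[j]=17 take 17, j++

j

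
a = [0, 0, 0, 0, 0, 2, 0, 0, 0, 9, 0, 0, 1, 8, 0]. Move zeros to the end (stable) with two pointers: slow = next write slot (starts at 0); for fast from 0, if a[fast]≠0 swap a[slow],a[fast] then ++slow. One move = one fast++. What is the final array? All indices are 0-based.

(s=0,f=0) a[fast]=0 → fast++
(s=0,f=1) a[fast]=0 → fast++
(s=0,f=2) a[fast]=0 → fast++
(s=0,f=3) a[fast]=0 → fast++
(s=0,f=4) a[fast]=0 → fast++
(s=0,f=5) a[fast]=2≠0 swap→a[0]=2 → slow++,fast++
(s=1,f=6) a[fast]=0 → fast++
(s=1,f=7) a[fast]=0 → fast++
(s=1,f=8) a[fast]=0 → fast++
(s=1,f=9) a[fast]=9≠0 swap→a[1]=9 → slow++,fast++
(s=2,f=10) a[fast]=0 → fast++
(s=2,f=11) a[fast]=0 → fast++
(s=2,f=12) a[fast]=1≠0 swap→a[2]=1 → slow++,fast++
(s=3,f=13) a[fast]=8≠0 swap→a[3]=8 → slow++,fast++
(s=4,f=14) a[fast]=0 → fast++

[2, 9, 1, 8, 0, 0, 0, 0, 0, 0, 0, 0, 0, 0, 0]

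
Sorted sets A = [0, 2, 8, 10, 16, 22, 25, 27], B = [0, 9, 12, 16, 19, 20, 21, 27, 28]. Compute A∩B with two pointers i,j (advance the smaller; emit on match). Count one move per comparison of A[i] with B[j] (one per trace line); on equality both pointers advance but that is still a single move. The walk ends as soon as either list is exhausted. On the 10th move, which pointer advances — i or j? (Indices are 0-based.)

[i=0,j=0] 0==0 emit → i++,j++
[i=1,j=1] 2<9 → i++
[i=2,j=1] 8<9 → i++
[i=3,j=1] 10>9 → j++
[i=3,j=2] 10<12 → i++
[i=4,j=2] 16>12 → j++
[i=4,j=3] 16==16 emit → i++,j++
[i=5,j=4] 22>19 → j++
[i=5,j=5] 22>20 → j++
[i=5,j=6] 22>21 → j++

j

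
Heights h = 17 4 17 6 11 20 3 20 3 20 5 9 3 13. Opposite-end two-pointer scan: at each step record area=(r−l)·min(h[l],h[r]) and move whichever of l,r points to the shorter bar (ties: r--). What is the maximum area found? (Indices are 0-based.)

max area = 169

[0,13] min(17,13)*13=169 best=169 * → r--
[0,12] min(17,3)*12=36 best=169 → r--
[0,11] min(17,9)*11=99 best=169 → r--
[0,10] min(17,5)*10=50 best=169 → r--
[0,9] min(17,20)*9=153 best=169 → l++
[1,9] min(4,20)*8=32 best=169 → l++
[2,9] min(17,20)*7=119 best=169 → l++
[3,9] min(6,20)*6=36 best=169 → l++
[4,9] min(11,20)*5=55 best=169 → l++
[5,9] min(20,20)*4=80 best=169 → r--
[5,8] min(20,3)*3=9 best=169 → r--
[5,7] min(20,20)*2=40 best=169 → r--
[5,6] min(20,3)*1=3 best=169 → r--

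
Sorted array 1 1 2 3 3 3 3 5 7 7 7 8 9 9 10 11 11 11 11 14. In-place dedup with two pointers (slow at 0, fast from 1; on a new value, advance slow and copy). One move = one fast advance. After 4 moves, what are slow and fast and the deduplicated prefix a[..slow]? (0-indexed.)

slow=2, fast=5, prefix=[1, 2, 3]

slow=0 fast=1: a[fast]=1=a[slow] dup, fast++
slow=0 fast=2: a[fast]=2≠a[slow]=1 write a[1]=2, slow++,fast++
slow=1 fast=3: a[fast]=3≠a[slow]=2 write a[2]=3, slow++,fast++
slow=2 fast=4: a[fast]=3=a[slow] dup, fast++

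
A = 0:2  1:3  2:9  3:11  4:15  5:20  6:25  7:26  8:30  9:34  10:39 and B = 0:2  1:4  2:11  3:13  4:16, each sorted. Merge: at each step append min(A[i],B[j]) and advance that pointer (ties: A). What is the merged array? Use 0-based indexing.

[i=0,j=0] A[i]=2<=B[j]=2 take 2 → i++
[i=1,j=0] A[i]=3>B[j]=2 take 2 → j++
[i=1,j=1] A[i]=3<=B[j]=4 take 3 → i++
[i=2,j=1] A[i]=9>B[j]=4 take 4 → j++
[i=2,j=2] A[i]=9<=B[j]=11 take 9 → i++
[i=3,j=2] A[i]=11<=B[j]=11 take 11 → i++
[i=4,j=2] A[i]=15>B[j]=11 take 11 → j++
[i=4,j=3] A[i]=15>B[j]=13 take 13 → j++
[i=4,j=4] A[i]=15<=B[j]=16 take 15 → i++
[i=5,j=4] A[i]=20>B[j]=16 take 16 → j++
[i=5,j=5] B done, take A[i]=20 → i++
[i=6,j=5] B done, take A[i]=25 → i++
[i=7,j=5] B done, take A[i]=26 → i++
[i=8,j=5] B done, take A[i]=30 → i++
[i=9,j=5] B done, take A[i]=34 → i++
[i=10,j=5] B done, take A[i]=39 → i++

[2, 2, 3, 4, 9, 11, 11, 13, 15, 16, 20, 25, 26, 30, 34, 39]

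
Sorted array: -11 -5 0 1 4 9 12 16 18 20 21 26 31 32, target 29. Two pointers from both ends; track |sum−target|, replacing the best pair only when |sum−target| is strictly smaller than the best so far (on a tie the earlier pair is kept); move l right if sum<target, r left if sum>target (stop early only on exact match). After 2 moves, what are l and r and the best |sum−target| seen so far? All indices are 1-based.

[1,14] -11+32=21 d=8 * → l++
[2,14] -5+32=27 d=2 * → l++

l=3, r=14, best |Δ|=2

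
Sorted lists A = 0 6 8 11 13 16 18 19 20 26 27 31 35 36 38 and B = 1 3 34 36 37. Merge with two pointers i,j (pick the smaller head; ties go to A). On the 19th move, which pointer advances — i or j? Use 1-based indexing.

j

i=1 j=1: A[i]=0<=B[j]=1 take 0, i++
i=2 j=1: A[i]=6>B[j]=1 take 1, j++
i=2 j=2: A[i]=6>B[j]=3 take 3, j++
i=2 j=3: A[i]=6<=B[j]=34 take 6, i++
i=3 j=3: A[i]=8<=B[j]=34 take 8, i++
i=4 j=3: A[i]=11<=B[j]=34 take 11, i++
i=5 j=3: A[i]=13<=B[j]=34 take 13, i++
i=6 j=3: A[i]=16<=B[j]=34 take 16, i++
i=7 j=3: A[i]=18<=B[j]=34 take 18, i++
i=8 j=3: A[i]=19<=B[j]=34 take 19, i++
i=9 j=3: A[i]=20<=B[j]=34 take 20, i++
i=10 j=3: A[i]=26<=B[j]=34 take 26, i++
i=11 j=3: A[i]=27<=B[j]=34 take 27, i++
i=12 j=3: A[i]=31<=B[j]=34 take 31, i++
i=13 j=3: A[i]=35>B[j]=34 take 34, j++
i=13 j=4: A[i]=35<=B[j]=36 take 35, i++
i=14 j=4: A[i]=36<=B[j]=36 take 36, i++
i=15 j=4: A[i]=38>B[j]=36 take 36, j++
i=15 j=5: A[i]=38>B[j]=37 take 37, j++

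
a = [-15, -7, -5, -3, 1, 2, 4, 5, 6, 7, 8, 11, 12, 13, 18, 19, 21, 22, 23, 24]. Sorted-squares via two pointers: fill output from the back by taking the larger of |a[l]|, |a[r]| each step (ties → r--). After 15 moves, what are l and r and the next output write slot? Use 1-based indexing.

[1,20] |-15|<=|24| out[20]=576 → r--
[1,19] |-15|<=|23| out[19]=529 → r--
[1,18] |-15|<=|22| out[18]=484 → r--
[1,17] |-15|<=|21| out[17]=441 → r--
[1,16] |-15|<=|19| out[16]=361 → r--
[1,15] |-15|<=|18| out[15]=324 → r--
[1,14] |-15|>|13| out[14]=225 → l++
[2,14] |-7|<=|13| out[13]=169 → r--
[2,13] |-7|<=|12| out[12]=144 → r--
[2,12] |-7|<=|11| out[11]=121 → r--
[2,11] |-7|<=|8| out[10]=64 → r--
[2,10] |-7|<=|7| out[9]=49 → r--
[2,9] |-7|>|6| out[8]=49 → l++
[3,9] |-5|<=|6| out[7]=36 → r--
[3,8] |-5|<=|5| out[6]=25 → r--

l=3, r=7, next write slot=5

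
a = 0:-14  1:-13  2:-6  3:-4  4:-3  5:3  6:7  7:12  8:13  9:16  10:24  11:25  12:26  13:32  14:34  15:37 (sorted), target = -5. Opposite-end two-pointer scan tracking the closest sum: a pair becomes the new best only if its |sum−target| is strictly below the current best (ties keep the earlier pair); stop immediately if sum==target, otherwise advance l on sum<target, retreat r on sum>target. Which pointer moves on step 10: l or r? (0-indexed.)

l

[0,15] -14+37=23 d=28 * → r--
[0,14] -14+34=20 d=25 * → r--
[0,13] -14+32=18 d=23 * → r--
[0,12] -14+26=12 d=17 * → r--
[0,11] -14+25=11 d=16 * → r--
[0,10] -14+24=10 d=15 * → r--
[0,9] -14+16=2 d=7 * → r--
[0,8] -14+13=-1 d=4 * → r--
[0,7] -14+12=-2 d=3 * → r--
[0,6] -14+7=-7 d=2 * → l++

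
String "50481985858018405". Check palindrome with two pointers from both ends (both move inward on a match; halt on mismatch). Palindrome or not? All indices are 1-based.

l=1 r=17: '5'=='5', l++,r--
l=2 r=16: '0'=='0', l++,r--
l=3 r=15: '4'=='4', l++,r--
l=4 r=14: '8'=='8', l++,r--
l=5 r=13: '1'=='1', l++,r--
l=6 r=12: '9'!='0', stop

not a palindrome (mismatch at 6,12)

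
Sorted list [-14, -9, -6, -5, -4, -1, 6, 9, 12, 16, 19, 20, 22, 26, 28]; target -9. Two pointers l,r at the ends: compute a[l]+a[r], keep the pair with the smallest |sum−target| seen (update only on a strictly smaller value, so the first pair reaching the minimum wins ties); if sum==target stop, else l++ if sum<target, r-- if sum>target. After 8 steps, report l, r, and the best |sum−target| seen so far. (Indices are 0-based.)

[0,14] -14+28=14 d=23 * → r--
[0,13] -14+26=12 d=21 * → r--
[0,12] -14+22=8 d=17 * → r--
[0,11] -14+20=6 d=15 * → r--
[0,10] -14+19=5 d=14 * → r--
[0,9] -14+16=2 d=11 * → r--
[0,8] -14+12=-2 d=7 * → r--
[0,7] -14+9=-5 d=4 * → r--

l=0, r=6, best |Δ|=4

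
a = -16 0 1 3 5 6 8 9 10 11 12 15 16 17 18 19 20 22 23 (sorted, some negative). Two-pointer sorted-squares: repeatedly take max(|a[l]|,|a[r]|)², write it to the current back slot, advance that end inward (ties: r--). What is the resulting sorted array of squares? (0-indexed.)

[0,18] |-16|<=|23| out[18]=529 → r--
[0,17] |-16|<=|22| out[17]=484 → r--
[0,16] |-16|<=|20| out[16]=400 → r--
[0,15] |-16|<=|19| out[15]=361 → r--
[0,14] |-16|<=|18| out[14]=324 → r--
[0,13] |-16|<=|17| out[13]=289 → r--
[0,12] |-16|<=|16| out[12]=256 → r--
[0,11] |-16|>|15| out[11]=256 → l++
[1,11] |0|<=|15| out[10]=225 → r--
[1,10] |0|<=|12| out[9]=144 → r--
[1,9] |0|<=|11| out[8]=121 → r--
[1,8] |0|<=|10| out[7]=100 → r--
[1,7] |0|<=|9| out[6]=81 → r--
[1,6] |0|<=|8| out[5]=64 → r--
[1,5] |0|<=|6| out[4]=36 → r--
[1,4] |0|<=|5| out[3]=25 → r--
[1,3] |0|<=|3| out[2]=9 → r--
[1,2] |0|<=|1| out[1]=1 → r--
[1,1] |0|<=|0| out[0]=0 → r--

[0, 1, 9, 25, 36, 64, 81, 100, 121, 144, 225, 256, 256, 289, 324, 361, 400, 484, 529]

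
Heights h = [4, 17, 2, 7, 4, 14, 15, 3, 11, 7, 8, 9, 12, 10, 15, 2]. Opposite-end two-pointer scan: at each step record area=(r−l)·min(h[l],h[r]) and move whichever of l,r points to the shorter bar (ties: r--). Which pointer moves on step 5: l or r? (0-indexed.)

[0,15] min(4,2)*15=30 best=30 * → r--
[0,14] min(4,15)*14=56 best=56 * → l++
[1,14] min(17,15)*13=195 best=195 * → r--
[1,13] min(17,10)*12=120 best=195 → r--
[1,12] min(17,12)*11=132 best=195 → r--

r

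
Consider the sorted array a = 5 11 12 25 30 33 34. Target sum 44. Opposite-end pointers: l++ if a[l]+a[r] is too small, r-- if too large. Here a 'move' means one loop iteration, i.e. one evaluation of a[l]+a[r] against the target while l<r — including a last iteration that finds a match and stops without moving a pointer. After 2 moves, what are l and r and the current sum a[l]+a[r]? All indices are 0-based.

l=1, r=5, sum=44

[0,6] 5+34=39 <44 → l++
[1,6] 11+34=45 >44 → r--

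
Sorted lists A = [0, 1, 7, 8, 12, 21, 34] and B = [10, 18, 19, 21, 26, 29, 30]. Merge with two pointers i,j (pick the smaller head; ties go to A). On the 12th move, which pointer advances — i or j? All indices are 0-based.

i=0 j=0: A[i]=0<=B[j]=10 take 0, i++
i=1 j=0: A[i]=1<=B[j]=10 take 1, i++
i=2 j=0: A[i]=7<=B[j]=10 take 7, i++
i=3 j=0: A[i]=8<=B[j]=10 take 8, i++
i=4 j=0: A[i]=12>B[j]=10 take 10, j++
i=4 j=1: A[i]=12<=B[j]=18 take 12, i++
i=5 j=1: A[i]=21>B[j]=18 take 18, j++
i=5 j=2: A[i]=21>B[j]=19 take 19, j++
i=5 j=3: A[i]=21<=B[j]=21 take 21, i++
i=6 j=3: A[i]=34>B[j]=21 take 21, j++
i=6 j=4: A[i]=34>B[j]=26 take 26, j++
i=6 j=5: A[i]=34>B[j]=29 take 29, j++

j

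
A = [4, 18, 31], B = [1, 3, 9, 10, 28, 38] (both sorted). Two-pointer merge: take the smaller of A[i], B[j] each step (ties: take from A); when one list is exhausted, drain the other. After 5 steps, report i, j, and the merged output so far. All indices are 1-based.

i=1 j=1: A[i]=4>B[j]=1 take 1, j++
i=1 j=2: A[i]=4>B[j]=3 take 3, j++
i=1 j=3: A[i]=4<=B[j]=9 take 4, i++
i=2 j=3: A[i]=18>B[j]=9 take 9, j++
i=2 j=4: A[i]=18>B[j]=10 take 10, j++

i=2, j=5, merged so far=[1, 3, 4, 9, 10]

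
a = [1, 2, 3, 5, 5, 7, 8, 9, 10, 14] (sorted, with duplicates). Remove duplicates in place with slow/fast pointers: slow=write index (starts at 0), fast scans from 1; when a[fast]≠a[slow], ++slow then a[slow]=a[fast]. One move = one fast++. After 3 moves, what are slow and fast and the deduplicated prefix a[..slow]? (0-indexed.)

slow=3, fast=4, prefix=[1, 2, 3, 5]

slow=0 fast=1: a[fast]=2≠a[slow]=1 write a[1]=2, slow++,fast++
slow=1 fast=2: a[fast]=3≠a[slow]=2 write a[2]=3, slow++,fast++
slow=2 fast=3: a[fast]=5≠a[slow]=3 write a[3]=5, slow++,fast++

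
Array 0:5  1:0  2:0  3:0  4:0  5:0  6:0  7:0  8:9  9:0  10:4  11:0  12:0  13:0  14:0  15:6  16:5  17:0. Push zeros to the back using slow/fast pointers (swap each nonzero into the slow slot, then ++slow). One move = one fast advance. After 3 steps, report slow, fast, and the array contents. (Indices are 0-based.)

slow=1, fast=3, a=[5, 0, 0, 0, 0, 0, 0, 0, 9, 0, 4, 0, 0, 0, 0, 6, 5, 0]

(s=0,f=0) a[fast]=5≠0 swap→a[0]=5 → slow++,fast++
(s=1,f=1) a[fast]=0 → fast++
(s=1,f=2) a[fast]=0 → fast++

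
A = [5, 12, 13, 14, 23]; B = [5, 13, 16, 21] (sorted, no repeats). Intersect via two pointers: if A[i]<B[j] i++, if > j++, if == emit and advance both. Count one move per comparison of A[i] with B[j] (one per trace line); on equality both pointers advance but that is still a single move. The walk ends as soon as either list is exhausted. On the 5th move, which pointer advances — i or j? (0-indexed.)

[i=0,j=0] 5==5 emit → i++,j++
[i=1,j=1] 12<13 → i++
[i=2,j=1] 13==13 emit → i++,j++
[i=3,j=2] 14<16 → i++
[i=4,j=2] 23>16 → j++

j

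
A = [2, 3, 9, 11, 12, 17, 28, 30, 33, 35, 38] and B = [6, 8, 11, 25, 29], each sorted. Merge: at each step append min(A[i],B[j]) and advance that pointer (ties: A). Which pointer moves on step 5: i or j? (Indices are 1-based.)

i

[i=1,j=1] A[i]=2<=B[j]=6 take 2 → i++
[i=2,j=1] A[i]=3<=B[j]=6 take 3 → i++
[i=3,j=1] A[i]=9>B[j]=6 take 6 → j++
[i=3,j=2] A[i]=9>B[j]=8 take 8 → j++
[i=3,j=3] A[i]=9<=B[j]=11 take 9 → i++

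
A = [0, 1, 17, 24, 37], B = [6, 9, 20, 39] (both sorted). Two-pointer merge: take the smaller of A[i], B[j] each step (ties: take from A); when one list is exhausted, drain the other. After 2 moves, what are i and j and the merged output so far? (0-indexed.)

[i=0,j=0] A[i]=0<=B[j]=6 take 0 → i++
[i=1,j=0] A[i]=1<=B[j]=6 take 1 → i++

i=2, j=0, merged so far=[0, 1]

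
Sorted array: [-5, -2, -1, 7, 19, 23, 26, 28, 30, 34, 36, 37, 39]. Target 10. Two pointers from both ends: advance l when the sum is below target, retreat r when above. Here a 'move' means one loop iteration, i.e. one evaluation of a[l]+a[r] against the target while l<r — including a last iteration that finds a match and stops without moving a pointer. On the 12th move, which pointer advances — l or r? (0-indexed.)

[0,12] -5+39=34 >10 → r--
[0,11] -5+37=32 >10 → r--
[0,10] -5+36=31 >10 → r--
[0,9] -5+34=29 >10 → r--
[0,8] -5+30=25 >10 → r--
[0,7] -5+28=23 >10 → r--
[0,6] -5+26=21 >10 → r--
[0,5] -5+23=18 >10 → r--
[0,4] -5+19=14 >10 → r--
[0,3] -5+7=2 <10 → l++
[1,3] -2+7=5 <10 → l++
[2,3] -1+7=6 <10 → l++

l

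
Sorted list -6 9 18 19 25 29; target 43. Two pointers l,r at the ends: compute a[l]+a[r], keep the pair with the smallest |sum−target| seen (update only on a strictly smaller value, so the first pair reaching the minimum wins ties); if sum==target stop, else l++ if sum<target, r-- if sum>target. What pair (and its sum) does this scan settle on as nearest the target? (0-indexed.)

pair (18, 25) with sum 43 (|Δ|=0)

l=0 r=5: -6+29=23 d=20 *, l++
l=1 r=5: 9+29=38 d=5 *, l++
l=2 r=5: 18+29=47 d=4 *, r--
l=2 r=4: 18+25=43 d=0 *, stop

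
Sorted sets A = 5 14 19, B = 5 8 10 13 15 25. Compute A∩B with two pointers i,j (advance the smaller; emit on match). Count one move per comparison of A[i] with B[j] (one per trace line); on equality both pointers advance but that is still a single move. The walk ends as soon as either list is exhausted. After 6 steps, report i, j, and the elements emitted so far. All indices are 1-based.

i=1 j=1: 5==5 emit, i++,j++
i=2 j=2: 14>8, j++
i=2 j=3: 14>10, j++
i=2 j=4: 14>13, j++
i=2 j=5: 14<15, i++
i=3 j=5: 19>15, j++

i=3, j=6, emitted=[5]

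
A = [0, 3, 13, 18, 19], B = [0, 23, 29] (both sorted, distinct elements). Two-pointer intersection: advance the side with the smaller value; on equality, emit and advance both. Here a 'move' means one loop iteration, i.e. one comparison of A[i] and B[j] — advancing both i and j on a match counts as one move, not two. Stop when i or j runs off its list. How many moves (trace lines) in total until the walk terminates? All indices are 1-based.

[i=1,j=1] 0==0 emit → i++,j++
[i=2,j=2] 3<23 → i++
[i=3,j=2] 13<23 → i++
[i=4,j=2] 18<23 → i++
[i=5,j=2] 19<23 → i++

5 moves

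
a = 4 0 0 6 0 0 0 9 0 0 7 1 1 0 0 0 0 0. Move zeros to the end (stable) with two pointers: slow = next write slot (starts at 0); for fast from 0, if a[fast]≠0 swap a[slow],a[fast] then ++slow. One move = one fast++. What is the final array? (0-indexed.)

slow=0 fast=0: a[fast]=4≠0 swap→a[0]=4, slow++,fast++
slow=1 fast=1: a[fast]=0, fast++
slow=1 fast=2: a[fast]=0, fast++
slow=1 fast=3: a[fast]=6≠0 swap→a[1]=6, slow++,fast++
slow=2 fast=4: a[fast]=0, fast++
slow=2 fast=5: a[fast]=0, fast++
slow=2 fast=6: a[fast]=0, fast++
slow=2 fast=7: a[fast]=9≠0 swap→a[2]=9, slow++,fast++
slow=3 fast=8: a[fast]=0, fast++
slow=3 fast=9: a[fast]=0, fast++
slow=3 fast=10: a[fast]=7≠0 swap→a[3]=7, slow++,fast++
slow=4 fast=11: a[fast]=1≠0 swap→a[4]=1, slow++,fast++
slow=5 fast=12: a[fast]=1≠0 swap→a[5]=1, slow++,fast++
slow=6 fast=13: a[fast]=0, fast++
slow=6 fast=14: a[fast]=0, fast++
slow=6 fast=15: a[fast]=0, fast++
slow=6 fast=16: a[fast]=0, fast++
slow=6 fast=17: a[fast]=0, fast++

[4, 6, 9, 7, 1, 1, 0, 0, 0, 0, 0, 0, 0, 0, 0, 0, 0, 0]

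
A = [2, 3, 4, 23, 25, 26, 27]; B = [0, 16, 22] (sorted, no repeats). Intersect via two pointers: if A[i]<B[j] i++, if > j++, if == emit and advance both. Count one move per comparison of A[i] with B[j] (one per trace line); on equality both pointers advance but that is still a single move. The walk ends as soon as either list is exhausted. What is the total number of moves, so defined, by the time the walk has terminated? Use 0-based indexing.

[i=0,j=0] 2>0 → j++
[i=0,j=1] 2<16 → i++
[i=1,j=1] 3<16 → i++
[i=2,j=1] 4<16 → i++
[i=3,j=1] 23>16 → j++
[i=3,j=2] 23>22 → j++

6 moves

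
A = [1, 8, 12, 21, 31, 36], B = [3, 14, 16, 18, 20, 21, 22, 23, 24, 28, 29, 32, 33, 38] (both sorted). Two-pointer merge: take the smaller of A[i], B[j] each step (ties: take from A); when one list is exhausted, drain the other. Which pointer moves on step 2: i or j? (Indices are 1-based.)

i=1 j=1: A[i]=1<=B[j]=3 take 1, i++
i=2 j=1: A[i]=8>B[j]=3 take 3, j++

j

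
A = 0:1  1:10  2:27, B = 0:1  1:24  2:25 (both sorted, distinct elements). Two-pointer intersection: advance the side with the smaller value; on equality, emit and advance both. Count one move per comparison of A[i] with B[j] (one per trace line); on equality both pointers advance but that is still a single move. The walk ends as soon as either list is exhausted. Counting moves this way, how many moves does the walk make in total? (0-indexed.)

i=0 j=0: 1==1 emit, i++,j++
i=1 j=1: 10<24, i++
i=2 j=1: 27>24, j++
i=2 j=2: 27>25, j++

4 moves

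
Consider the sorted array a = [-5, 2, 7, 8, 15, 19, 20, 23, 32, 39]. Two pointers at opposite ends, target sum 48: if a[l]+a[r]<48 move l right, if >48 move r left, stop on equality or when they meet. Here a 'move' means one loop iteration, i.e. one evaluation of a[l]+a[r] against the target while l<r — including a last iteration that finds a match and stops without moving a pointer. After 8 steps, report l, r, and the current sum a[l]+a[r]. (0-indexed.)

[0,9] -5+39=34 <48 → l++
[1,9] 2+39=41 <48 → l++
[2,9] 7+39=46 <48 → l++
[3,9] 8+39=47 <48 → l++
[4,9] 15+39=54 >48 → r--
[4,8] 15+32=47 <48 → l++
[5,8] 19+32=51 >48 → r--
[5,7] 19+23=42 <48 → l++

l=6, r=7, sum=43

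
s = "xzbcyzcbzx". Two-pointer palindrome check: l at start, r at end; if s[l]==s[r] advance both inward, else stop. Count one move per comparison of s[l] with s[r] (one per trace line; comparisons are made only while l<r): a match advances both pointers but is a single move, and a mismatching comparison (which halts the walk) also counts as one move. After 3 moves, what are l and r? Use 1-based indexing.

l=4, r=7

[1,10] 'x'=='x' → l++,r--
[2,9] 'z'=='z' → l++,r--
[3,8] 'b'=='b' → l++,r--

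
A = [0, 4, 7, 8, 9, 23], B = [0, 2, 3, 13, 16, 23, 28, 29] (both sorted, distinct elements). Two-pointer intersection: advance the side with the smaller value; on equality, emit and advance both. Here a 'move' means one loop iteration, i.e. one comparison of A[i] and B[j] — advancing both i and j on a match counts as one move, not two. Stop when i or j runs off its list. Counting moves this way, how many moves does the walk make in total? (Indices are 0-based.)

[i=0,j=0] 0==0 emit → i++,j++
[i=1,j=1] 4>2 → j++
[i=1,j=2] 4>3 → j++
[i=1,j=3] 4<13 → i++
[i=2,j=3] 7<13 → i++
[i=3,j=3] 8<13 → i++
[i=4,j=3] 9<13 → i++
[i=5,j=3] 23>13 → j++
[i=5,j=4] 23>16 → j++
[i=5,j=5] 23==23 emit → i++,j++

10 moves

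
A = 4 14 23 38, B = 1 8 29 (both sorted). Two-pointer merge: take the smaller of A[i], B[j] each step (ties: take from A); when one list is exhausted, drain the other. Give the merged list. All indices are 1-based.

[i=1,j=1] A[i]=4>B[j]=1 take 1 → j++
[i=1,j=2] A[i]=4<=B[j]=8 take 4 → i++
[i=2,j=2] A[i]=14>B[j]=8 take 8 → j++
[i=2,j=3] A[i]=14<=B[j]=29 take 14 → i++
[i=3,j=3] A[i]=23<=B[j]=29 take 23 → i++
[i=4,j=3] A[i]=38>B[j]=29 take 29 → j++
[i=4,j=4] B done, take A[i]=38 → i++

[1, 4, 8, 14, 23, 29, 38]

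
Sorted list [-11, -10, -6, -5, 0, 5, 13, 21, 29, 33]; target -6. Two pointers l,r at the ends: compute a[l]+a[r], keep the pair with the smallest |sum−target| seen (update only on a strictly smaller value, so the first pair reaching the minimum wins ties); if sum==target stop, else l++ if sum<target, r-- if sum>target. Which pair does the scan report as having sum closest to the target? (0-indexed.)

pair (-11, 5) with sum -6 (|Δ|=0)

l=0 r=9: -11+33=22 d=28 *, r--
l=0 r=8: -11+29=18 d=24 *, r--
l=0 r=7: -11+21=10 d=16 *, r--
l=0 r=6: -11+13=2 d=8 *, r--
l=0 r=5: -11+5=-6 d=0 *, stop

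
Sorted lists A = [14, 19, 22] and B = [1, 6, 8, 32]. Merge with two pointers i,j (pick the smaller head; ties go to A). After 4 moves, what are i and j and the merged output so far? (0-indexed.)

[i=0,j=0] A[i]=14>B[j]=1 take 1 → j++
[i=0,j=1] A[i]=14>B[j]=6 take 6 → j++
[i=0,j=2] A[i]=14>B[j]=8 take 8 → j++
[i=0,j=3] A[i]=14<=B[j]=32 take 14 → i++

i=1, j=3, merged so far=[1, 6, 8, 14]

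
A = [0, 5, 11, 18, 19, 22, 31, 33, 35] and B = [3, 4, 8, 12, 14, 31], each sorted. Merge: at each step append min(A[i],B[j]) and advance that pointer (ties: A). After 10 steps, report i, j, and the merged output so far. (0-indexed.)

[i=0,j=0] A[i]=0<=B[j]=3 take 0 → i++
[i=1,j=0] A[i]=5>B[j]=3 take 3 → j++
[i=1,j=1] A[i]=5>B[j]=4 take 4 → j++
[i=1,j=2] A[i]=5<=B[j]=8 take 5 → i++
[i=2,j=2] A[i]=11>B[j]=8 take 8 → j++
[i=2,j=3] A[i]=11<=B[j]=12 take 11 → i++
[i=3,j=3] A[i]=18>B[j]=12 take 12 → j++
[i=3,j=4] A[i]=18>B[j]=14 take 14 → j++
[i=3,j=5] A[i]=18<=B[j]=31 take 18 → i++
[i=4,j=5] A[i]=19<=B[j]=31 take 19 → i++

i=5, j=5, merged so far=[0, 3, 4, 5, 8, 11, 12, 14, 18, 19]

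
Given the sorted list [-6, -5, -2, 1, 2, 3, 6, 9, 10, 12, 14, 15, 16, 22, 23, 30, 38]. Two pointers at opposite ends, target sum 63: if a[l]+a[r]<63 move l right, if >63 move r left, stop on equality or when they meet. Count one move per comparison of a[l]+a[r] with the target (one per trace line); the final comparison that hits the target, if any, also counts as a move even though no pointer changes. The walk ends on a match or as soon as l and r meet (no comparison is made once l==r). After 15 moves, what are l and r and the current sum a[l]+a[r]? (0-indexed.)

l=15, r=16, sum=68

l=0 r=16: -6+38=32 <63, l++
l=1 r=16: -5+38=33 <63, l++
l=2 r=16: -2+38=36 <63, l++
l=3 r=16: 1+38=39 <63, l++
l=4 r=16: 2+38=40 <63, l++
l=5 r=16: 3+38=41 <63, l++
l=6 r=16: 6+38=44 <63, l++
l=7 r=16: 9+38=47 <63, l++
l=8 r=16: 10+38=48 <63, l++
l=9 r=16: 12+38=50 <63, l++
l=10 r=16: 14+38=52 <63, l++
l=11 r=16: 15+38=53 <63, l++
l=12 r=16: 16+38=54 <63, l++
l=13 r=16: 22+38=60 <63, l++
l=14 r=16: 23+38=61 <63, l++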